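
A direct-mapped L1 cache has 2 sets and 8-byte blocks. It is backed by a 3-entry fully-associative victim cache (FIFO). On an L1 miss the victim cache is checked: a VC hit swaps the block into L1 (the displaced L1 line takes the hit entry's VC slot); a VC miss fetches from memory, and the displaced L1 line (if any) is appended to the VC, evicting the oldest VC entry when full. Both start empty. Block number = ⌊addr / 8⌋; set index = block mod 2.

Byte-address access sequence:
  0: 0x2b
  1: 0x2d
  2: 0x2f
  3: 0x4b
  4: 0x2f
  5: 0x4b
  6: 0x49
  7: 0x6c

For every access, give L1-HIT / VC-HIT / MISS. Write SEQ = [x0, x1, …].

#0 0x2b→b5/s1 MISS; vc=[]
#1 0x2d→b5/s1 L1-HIT; vc=[]
#2 0x2f→b5/s1 L1-HIT; vc=[]
#3 0x4b→b9/s1 MISS; vc=[5]
#4 0x2f→b5/s1 VC-HIT; vc=[9]
#5 0x4b→b9/s1 VC-HIT; vc=[5]
#6 0x49→b9/s1 L1-HIT; vc=[5]
#7 0x6c→b13/s1 MISS; vc=[5,9]

SEQ = [MISS, L1-HIT, L1-HIT, MISS, VC-HIT, VC-HIT, L1-HIT, MISS]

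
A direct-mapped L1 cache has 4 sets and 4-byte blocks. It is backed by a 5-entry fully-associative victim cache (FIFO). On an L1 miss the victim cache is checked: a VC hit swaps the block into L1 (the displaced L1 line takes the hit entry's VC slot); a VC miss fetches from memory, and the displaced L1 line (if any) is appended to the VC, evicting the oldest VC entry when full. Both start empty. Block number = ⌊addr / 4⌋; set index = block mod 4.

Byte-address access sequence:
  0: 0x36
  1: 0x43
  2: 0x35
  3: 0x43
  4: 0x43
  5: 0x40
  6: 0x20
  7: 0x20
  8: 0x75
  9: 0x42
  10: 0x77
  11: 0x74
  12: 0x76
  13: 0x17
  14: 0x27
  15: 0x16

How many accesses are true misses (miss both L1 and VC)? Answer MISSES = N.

  [0] addr=0x36 blk=13 s=1: MISS | VC []
  [1] addr=0x43 blk=16 s=0: MISS | VC []
  [2] addr=0x35 blk=13 s=1: L1-HIT | VC []
  [3] addr=0x43 blk=16 s=0: L1-HIT | VC []
  [4] addr=0x43 blk=16 s=0: L1-HIT | VC []
  [5] addr=0x40 blk=16 s=0: L1-HIT | VC []
  [6] addr=0x20 blk=8 s=0: MISS | VC [16]
  [7] addr=0x20 blk=8 s=0: L1-HIT | VC [16]
  [8] addr=0x75 blk=29 s=1: MISS | VC [16, 13]
  [9] addr=0x42 blk=16 s=0: VC-HIT | VC [8, 13]
  [10] addr=0x77 blk=29 s=1: L1-HIT | VC [8, 13]
  [11] addr=0x74 blk=29 s=1: L1-HIT | VC [8, 13]
  [12] addr=0x76 blk=29 s=1: L1-HIT | VC [8, 13]
  [13] addr=0x17 blk=5 s=1: MISS | VC [8, 13, 29]
  [14] addr=0x27 blk=9 s=1: MISS | VC [8, 13, 29, 5]
  [15] addr=0x16 blk=5 s=1: VC-HIT | VC [8, 13, 29, 9]

MISSES = 6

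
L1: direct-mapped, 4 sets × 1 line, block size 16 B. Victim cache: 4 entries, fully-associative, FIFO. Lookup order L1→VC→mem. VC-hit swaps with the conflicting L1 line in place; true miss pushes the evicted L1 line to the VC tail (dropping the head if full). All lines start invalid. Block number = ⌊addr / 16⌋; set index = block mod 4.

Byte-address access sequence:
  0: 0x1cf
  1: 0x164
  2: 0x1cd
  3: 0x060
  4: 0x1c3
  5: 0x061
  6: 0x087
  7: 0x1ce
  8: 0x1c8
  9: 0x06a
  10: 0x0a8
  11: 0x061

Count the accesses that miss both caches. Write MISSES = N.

MISSES = 5

  [0] addr=0x1cf blk=28 s=0: MISS | VC []
  [1] addr=0x164 blk=22 s=2: MISS | VC []
  [2] addr=0x1cd blk=28 s=0: L1-HIT | VC []
  [3] addr=0x60 blk=6 s=2: MISS | VC [22]
  [4] addr=0x1c3 blk=28 s=0: L1-HIT | VC [22]
  [5] addr=0x61 blk=6 s=2: L1-HIT | VC [22]
  [6] addr=0x87 blk=8 s=0: MISS | VC [22, 28]
  [7] addr=0x1ce blk=28 s=0: VC-HIT | VC [22, 8]
  [8] addr=0x1c8 blk=28 s=0: L1-HIT | VC [22, 8]
  [9] addr=0x6a blk=6 s=2: L1-HIT | VC [22, 8]
  [10] addr=0xa8 blk=10 s=2: MISS | VC [22, 8, 6]
  [11] addr=0x61 blk=6 s=2: VC-HIT | VC [22, 8, 10]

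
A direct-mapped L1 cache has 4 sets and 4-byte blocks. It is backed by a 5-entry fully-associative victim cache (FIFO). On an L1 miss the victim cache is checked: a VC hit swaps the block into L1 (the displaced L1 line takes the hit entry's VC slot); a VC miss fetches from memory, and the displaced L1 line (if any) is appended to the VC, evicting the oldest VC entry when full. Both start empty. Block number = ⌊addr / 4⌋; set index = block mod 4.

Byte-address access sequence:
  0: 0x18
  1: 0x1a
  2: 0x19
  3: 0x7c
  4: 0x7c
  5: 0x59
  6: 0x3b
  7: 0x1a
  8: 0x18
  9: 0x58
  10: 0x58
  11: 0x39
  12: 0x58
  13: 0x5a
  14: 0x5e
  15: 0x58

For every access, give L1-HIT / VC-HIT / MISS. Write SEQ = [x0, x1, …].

SEQ = [MISS, L1-HIT, L1-HIT, MISS, L1-HIT, MISS, MISS, VC-HIT, L1-HIT, VC-HIT, L1-HIT, VC-HIT, VC-HIT, L1-HIT, MISS, L1-HIT]

0: 0x18 (blk 6, set 2) → MISS  vc=[]
1: 0x1a (blk 6, set 2) → L1-HIT  vc=[]
2: 0x19 (blk 6, set 2) → L1-HIT  vc=[]
3: 0x7c (blk 31, set 3) → MISS  vc=[]
4: 0x7c (blk 31, set 3) → L1-HIT  vc=[]
5: 0x59 (blk 22, set 2) → MISS  vc=[6]
6: 0x3b (blk 14, set 2) → MISS  vc=[6, 22]
7: 0x1a (blk 6, set 2) → VC-HIT  vc=[14, 22]
8: 0x18 (blk 6, set 2) → L1-HIT  vc=[14, 22]
9: 0x58 (blk 22, set 2) → VC-HIT  vc=[14, 6]
10: 0x58 (blk 22, set 2) → L1-HIT  vc=[14, 6]
11: 0x39 (blk 14, set 2) → VC-HIT  vc=[22, 6]
12: 0x58 (blk 22, set 2) → VC-HIT  vc=[14, 6]
13: 0x5a (blk 22, set 2) → L1-HIT  vc=[14, 6]
14: 0x5e (blk 23, set 3) → MISS  vc=[14, 6, 31]
15: 0x58 (blk 22, set 2) → L1-HIT  vc=[14, 6, 31]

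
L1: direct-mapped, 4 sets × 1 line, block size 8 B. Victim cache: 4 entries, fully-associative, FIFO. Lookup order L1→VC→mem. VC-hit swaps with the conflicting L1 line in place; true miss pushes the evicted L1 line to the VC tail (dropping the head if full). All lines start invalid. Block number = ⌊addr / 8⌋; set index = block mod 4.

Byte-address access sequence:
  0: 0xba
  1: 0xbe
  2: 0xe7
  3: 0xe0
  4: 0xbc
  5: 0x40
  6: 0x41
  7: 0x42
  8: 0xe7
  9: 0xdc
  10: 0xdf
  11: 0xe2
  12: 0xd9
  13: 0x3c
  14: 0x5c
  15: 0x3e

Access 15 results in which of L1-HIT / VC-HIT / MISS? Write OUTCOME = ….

OUTCOME = VC-HIT

0: 0xba (blk 23, set 3) → MISS  vc=[]
1: 0xbe (blk 23, set 3) → L1-HIT  vc=[]
2: 0xe7 (blk 28, set 0) → MISS  vc=[]
3: 0xe0 (blk 28, set 0) → L1-HIT  vc=[]
4: 0xbc (blk 23, set 3) → L1-HIT  vc=[]
5: 0x40 (blk 8, set 0) → MISS  vc=[28]
6: 0x41 (blk 8, set 0) → L1-HIT  vc=[28]
7: 0x42 (blk 8, set 0) → L1-HIT  vc=[28]
8: 0xe7 (blk 28, set 0) → VC-HIT  vc=[8]
9: 0xdc (blk 27, set 3) → MISS  vc=[8, 23]
10: 0xdf (blk 27, set 3) → L1-HIT  vc=[8, 23]
11: 0xe2 (blk 28, set 0) → L1-HIT  vc=[8, 23]
12: 0xd9 (blk 27, set 3) → L1-HIT  vc=[8, 23]
13: 0x3c (blk 7, set 3) → MISS  vc=[8, 23, 27]
14: 0x5c (blk 11, set 3) → MISS  vc=[8, 23, 27, 7]
15: 0x3e (blk 7, set 3) → VC-HIT  vc=[8, 23, 27, 11]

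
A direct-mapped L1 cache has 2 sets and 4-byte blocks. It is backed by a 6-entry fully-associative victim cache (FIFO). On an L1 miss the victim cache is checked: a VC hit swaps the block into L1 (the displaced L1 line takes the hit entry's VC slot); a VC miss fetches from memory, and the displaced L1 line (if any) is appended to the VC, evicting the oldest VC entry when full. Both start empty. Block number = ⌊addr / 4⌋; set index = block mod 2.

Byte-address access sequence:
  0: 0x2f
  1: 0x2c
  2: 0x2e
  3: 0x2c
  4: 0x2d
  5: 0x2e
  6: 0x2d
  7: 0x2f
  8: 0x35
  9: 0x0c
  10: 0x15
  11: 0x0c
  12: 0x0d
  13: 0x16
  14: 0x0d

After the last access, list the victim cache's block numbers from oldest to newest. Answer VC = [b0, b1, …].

#0 0x2f→b11/s1 MISS; vc=[]
#1 0x2c→b11/s1 L1-HIT; vc=[]
#2 0x2e→b11/s1 L1-HIT; vc=[]
#3 0x2c→b11/s1 L1-HIT; vc=[]
#4 0x2d→b11/s1 L1-HIT; vc=[]
#5 0x2e→b11/s1 L1-HIT; vc=[]
#6 0x2d→b11/s1 L1-HIT; vc=[]
#7 0x2f→b11/s1 L1-HIT; vc=[]
#8 0x35→b13/s1 MISS; vc=[11]
#9 0xc→b3/s1 MISS; vc=[11,13]
#10 0x15→b5/s1 MISS; vc=[11,13,3]
#11 0xc→b3/s1 VC-HIT; vc=[11,13,5]
#12 0xd→b3/s1 L1-HIT; vc=[11,13,5]
#13 0x16→b5/s1 VC-HIT; vc=[11,13,3]
#14 0xd→b3/s1 VC-HIT; vc=[11,13,5]

VC = [11, 13, 5]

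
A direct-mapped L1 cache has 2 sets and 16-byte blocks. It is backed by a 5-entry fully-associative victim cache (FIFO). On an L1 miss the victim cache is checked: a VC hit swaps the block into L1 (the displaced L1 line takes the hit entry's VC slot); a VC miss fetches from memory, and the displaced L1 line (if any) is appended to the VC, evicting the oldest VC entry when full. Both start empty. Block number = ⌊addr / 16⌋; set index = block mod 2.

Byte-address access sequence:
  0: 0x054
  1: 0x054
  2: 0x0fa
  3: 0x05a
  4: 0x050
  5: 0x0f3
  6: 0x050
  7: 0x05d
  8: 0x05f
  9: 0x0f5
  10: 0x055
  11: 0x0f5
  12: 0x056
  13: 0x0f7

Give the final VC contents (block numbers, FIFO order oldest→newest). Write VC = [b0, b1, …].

  [0] addr=0x54 blk=5 s=1: MISS | VC []
  [1] addr=0x54 blk=5 s=1: L1-HIT | VC []
  [2] addr=0xfa blk=15 s=1: MISS | VC [5]
  [3] addr=0x5a blk=5 s=1: VC-HIT | VC [15]
  [4] addr=0x50 blk=5 s=1: L1-HIT | VC [15]
  [5] addr=0xf3 blk=15 s=1: VC-HIT | VC [5]
  [6] addr=0x50 blk=5 s=1: VC-HIT | VC [15]
  [7] addr=0x5d blk=5 s=1: L1-HIT | VC [15]
  [8] addr=0x5f blk=5 s=1: L1-HIT | VC [15]
  [9] addr=0xf5 blk=15 s=1: VC-HIT | VC [5]
  [10] addr=0x55 blk=5 s=1: VC-HIT | VC [15]
  [11] addr=0xf5 blk=15 s=1: VC-HIT | VC [5]
  [12] addr=0x56 blk=5 s=1: VC-HIT | VC [15]
  [13] addr=0xf7 blk=15 s=1: VC-HIT | VC [5]

VC = [5]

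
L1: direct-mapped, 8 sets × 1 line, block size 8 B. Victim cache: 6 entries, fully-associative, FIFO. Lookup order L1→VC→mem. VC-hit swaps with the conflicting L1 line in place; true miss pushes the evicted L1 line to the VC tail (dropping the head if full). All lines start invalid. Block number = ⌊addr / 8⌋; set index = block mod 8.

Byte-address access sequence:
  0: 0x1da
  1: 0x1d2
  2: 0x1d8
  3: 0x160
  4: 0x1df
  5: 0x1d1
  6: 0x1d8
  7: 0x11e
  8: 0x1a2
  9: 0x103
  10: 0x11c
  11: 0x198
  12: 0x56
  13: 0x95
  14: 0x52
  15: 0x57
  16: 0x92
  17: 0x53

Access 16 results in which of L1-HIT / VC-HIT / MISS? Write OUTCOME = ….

  [0] addr=0x1da blk=59 s=3: MISS | VC []
  [1] addr=0x1d2 blk=58 s=2: MISS | VC []
  [2] addr=0x1d8 blk=59 s=3: L1-HIT | VC []
  [3] addr=0x160 blk=44 s=4: MISS | VC []
  [4] addr=0x1df blk=59 s=3: L1-HIT | VC []
  [5] addr=0x1d1 blk=58 s=2: L1-HIT | VC []
  [6] addr=0x1d8 blk=59 s=3: L1-HIT | VC []
  [7] addr=0x11e blk=35 s=3: MISS | VC [59]
  [8] addr=0x1a2 blk=52 s=4: MISS | VC [59, 44]
  [9] addr=0x103 blk=32 s=0: MISS | VC [59, 44]
  [10] addr=0x11c blk=35 s=3: L1-HIT | VC [59, 44]
  [11] addr=0x198 blk=51 s=3: MISS | VC [59, 44, 35]
  [12] addr=0x56 blk=10 s=2: MISS | VC [59, 44, 35, 58]
  [13] addr=0x95 blk=18 s=2: MISS | VC [59, 44, 35, 58, 10]
  [14] addr=0x52 blk=10 s=2: VC-HIT | VC [59, 44, 35, 58, 18]
  [15] addr=0x57 blk=10 s=2: L1-HIT | VC [59, 44, 35, 58, 18]
  [16] addr=0x92 blk=18 s=2: VC-HIT | VC [59, 44, 35, 58, 10]
  [17] addr=0x53 blk=10 s=2: VC-HIT | VC [59, 44, 35, 58, 18]

OUTCOME = VC-HIT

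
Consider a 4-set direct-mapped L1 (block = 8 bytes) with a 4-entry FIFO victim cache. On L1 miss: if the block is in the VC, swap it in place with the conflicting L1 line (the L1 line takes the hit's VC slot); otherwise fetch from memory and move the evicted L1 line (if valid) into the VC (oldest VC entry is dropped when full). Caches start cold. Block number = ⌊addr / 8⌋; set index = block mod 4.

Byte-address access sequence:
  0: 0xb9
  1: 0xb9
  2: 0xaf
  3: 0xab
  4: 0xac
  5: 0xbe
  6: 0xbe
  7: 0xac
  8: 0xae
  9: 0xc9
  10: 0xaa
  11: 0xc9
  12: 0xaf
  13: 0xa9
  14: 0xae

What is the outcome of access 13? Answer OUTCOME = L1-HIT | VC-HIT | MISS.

OUTCOME = L1-HIT

0: 0xb9 (blk 23, set 3) → MISS  vc=[]
1: 0xb9 (blk 23, set 3) → L1-HIT  vc=[]
2: 0xaf (blk 21, set 1) → MISS  vc=[]
3: 0xab (blk 21, set 1) → L1-HIT  vc=[]
4: 0xac (blk 21, set 1) → L1-HIT  vc=[]
5: 0xbe (blk 23, set 3) → L1-HIT  vc=[]
6: 0xbe (blk 23, set 3) → L1-HIT  vc=[]
7: 0xac (blk 21, set 1) → L1-HIT  vc=[]
8: 0xae (blk 21, set 1) → L1-HIT  vc=[]
9: 0xc9 (blk 25, set 1) → MISS  vc=[21]
10: 0xaa (blk 21, set 1) → VC-HIT  vc=[25]
11: 0xc9 (blk 25, set 1) → VC-HIT  vc=[21]
12: 0xaf (blk 21, set 1) → VC-HIT  vc=[25]
13: 0xa9 (blk 21, set 1) → L1-HIT  vc=[25]
14: 0xae (blk 21, set 1) → L1-HIT  vc=[25]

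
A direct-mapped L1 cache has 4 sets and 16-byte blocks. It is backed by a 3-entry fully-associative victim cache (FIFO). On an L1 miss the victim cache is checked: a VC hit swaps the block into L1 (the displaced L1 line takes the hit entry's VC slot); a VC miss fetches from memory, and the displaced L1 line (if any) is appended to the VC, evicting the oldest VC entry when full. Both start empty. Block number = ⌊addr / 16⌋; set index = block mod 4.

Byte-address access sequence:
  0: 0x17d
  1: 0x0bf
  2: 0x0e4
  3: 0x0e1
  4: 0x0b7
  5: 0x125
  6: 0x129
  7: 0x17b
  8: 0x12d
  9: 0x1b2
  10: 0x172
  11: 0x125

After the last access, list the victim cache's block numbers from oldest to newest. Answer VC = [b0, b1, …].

#0 0x17d→b23/s3 MISS; vc=[]
#1 0xbf→b11/s3 MISS; vc=[23]
#2 0xe4→b14/s2 MISS; vc=[23]
#3 0xe1→b14/s2 L1-HIT; vc=[23]
#4 0xb7→b11/s3 L1-HIT; vc=[23]
#5 0x125→b18/s2 MISS; vc=[23,14]
#6 0x129→b18/s2 L1-HIT; vc=[23,14]
#7 0x17b→b23/s3 VC-HIT; vc=[11,14]
#8 0x12d→b18/s2 L1-HIT; vc=[11,14]
#9 0x1b2→b27/s3 MISS; vc=[11,14,23]
#10 0x172→b23/s3 VC-HIT; vc=[11,14,27]
#11 0x125→b18/s2 L1-HIT; vc=[11,14,27]

VC = [11, 14, 27]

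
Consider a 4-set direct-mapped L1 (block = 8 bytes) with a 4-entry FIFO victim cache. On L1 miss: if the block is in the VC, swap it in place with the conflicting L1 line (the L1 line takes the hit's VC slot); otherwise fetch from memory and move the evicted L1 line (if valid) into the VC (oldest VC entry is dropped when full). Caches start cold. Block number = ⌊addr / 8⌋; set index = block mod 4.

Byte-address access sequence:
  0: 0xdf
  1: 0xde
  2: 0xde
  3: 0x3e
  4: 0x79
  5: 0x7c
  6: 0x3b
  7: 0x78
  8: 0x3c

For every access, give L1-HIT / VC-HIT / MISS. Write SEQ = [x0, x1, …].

SEQ = [MISS, L1-HIT, L1-HIT, MISS, MISS, L1-HIT, VC-HIT, VC-HIT, VC-HIT]

  [0] addr=0xdf blk=27 s=3: MISS | VC []
  [1] addr=0xde blk=27 s=3: L1-HIT | VC []
  [2] addr=0xde blk=27 s=3: L1-HIT | VC []
  [3] addr=0x3e blk=7 s=3: MISS | VC [27]
  [4] addr=0x79 blk=15 s=3: MISS | VC [27, 7]
  [5] addr=0x7c blk=15 s=3: L1-HIT | VC [27, 7]
  [6] addr=0x3b blk=7 s=3: VC-HIT | VC [27, 15]
  [7] addr=0x78 blk=15 s=3: VC-HIT | VC [27, 7]
  [8] addr=0x3c blk=7 s=3: VC-HIT | VC [27, 15]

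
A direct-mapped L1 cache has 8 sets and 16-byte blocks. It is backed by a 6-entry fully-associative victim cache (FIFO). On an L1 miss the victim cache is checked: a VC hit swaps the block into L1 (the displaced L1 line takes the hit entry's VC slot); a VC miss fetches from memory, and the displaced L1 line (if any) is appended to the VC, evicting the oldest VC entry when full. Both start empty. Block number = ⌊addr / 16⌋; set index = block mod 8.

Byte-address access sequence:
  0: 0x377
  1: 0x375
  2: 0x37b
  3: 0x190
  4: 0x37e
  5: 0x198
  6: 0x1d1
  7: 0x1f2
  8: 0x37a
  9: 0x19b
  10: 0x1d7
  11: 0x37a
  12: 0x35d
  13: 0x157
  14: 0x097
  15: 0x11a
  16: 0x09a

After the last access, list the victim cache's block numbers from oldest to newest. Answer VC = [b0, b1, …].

  [0] addr=0x377 blk=55 s=7: MISS | VC []
  [1] addr=0x375 blk=55 s=7: L1-HIT | VC []
  [2] addr=0x37b blk=55 s=7: L1-HIT | VC []
  [3] addr=0x190 blk=25 s=1: MISS | VC []
  [4] addr=0x37e blk=55 s=7: L1-HIT | VC []
  [5] addr=0x198 blk=25 s=1: L1-HIT | VC []
  [6] addr=0x1d1 blk=29 s=5: MISS | VC []
  [7] addr=0x1f2 blk=31 s=7: MISS | VC [55]
  [8] addr=0x37a blk=55 s=7: VC-HIT | VC [31]
  [9] addr=0x19b blk=25 s=1: L1-HIT | VC [31]
  [10] addr=0x1d7 blk=29 s=5: L1-HIT | VC [31]
  [11] addr=0x37a blk=55 s=7: L1-HIT | VC [31]
  [12] addr=0x35d blk=53 s=5: MISS | VC [31, 29]
  [13] addr=0x157 blk=21 s=5: MISS | VC [31, 29, 53]
  [14] addr=0x97 blk=9 s=1: MISS | VC [31, 29, 53, 25]
  [15] addr=0x11a blk=17 s=1: MISS | VC [31, 29, 53, 25, 9]
  [16] addr=0x9a blk=9 s=1: VC-HIT | VC [31, 29, 53, 25, 17]

VC = [31, 29, 53, 25, 17]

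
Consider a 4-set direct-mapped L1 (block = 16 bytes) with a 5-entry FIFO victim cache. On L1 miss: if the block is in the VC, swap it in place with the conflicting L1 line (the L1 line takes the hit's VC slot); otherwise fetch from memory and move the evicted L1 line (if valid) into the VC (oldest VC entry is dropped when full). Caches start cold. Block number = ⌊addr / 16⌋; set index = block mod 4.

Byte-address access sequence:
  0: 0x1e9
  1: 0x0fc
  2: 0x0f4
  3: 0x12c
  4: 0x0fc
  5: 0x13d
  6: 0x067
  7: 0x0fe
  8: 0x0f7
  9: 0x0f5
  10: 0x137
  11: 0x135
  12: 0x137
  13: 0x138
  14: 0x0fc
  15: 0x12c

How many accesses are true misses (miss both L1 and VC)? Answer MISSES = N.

0: 0x1e9 (blk 30, set 2) → MISS  vc=[]
1: 0xfc (blk 15, set 3) → MISS  vc=[]
2: 0xf4 (blk 15, set 3) → L1-HIT  vc=[]
3: 0x12c (blk 18, set 2) → MISS  vc=[30]
4: 0xfc (blk 15, set 3) → L1-HIT  vc=[30]
5: 0x13d (blk 19, set 3) → MISS  vc=[30, 15]
6: 0x67 (blk 6, set 2) → MISS  vc=[30, 15, 18]
7: 0xfe (blk 15, set 3) → VC-HIT  vc=[30, 19, 18]
8: 0xf7 (blk 15, set 3) → L1-HIT  vc=[30, 19, 18]
9: 0xf5 (blk 15, set 3) → L1-HIT  vc=[30, 19, 18]
10: 0x137 (blk 19, set 3) → VC-HIT  vc=[30, 15, 18]
11: 0x135 (blk 19, set 3) → L1-HIT  vc=[30, 15, 18]
12: 0x137 (blk 19, set 3) → L1-HIT  vc=[30, 15, 18]
13: 0x138 (blk 19, set 3) → L1-HIT  vc=[30, 15, 18]
14: 0xfc (blk 15, set 3) → VC-HIT  vc=[30, 19, 18]
15: 0x12c (blk 18, set 2) → VC-HIT  vc=[30, 19, 6]

MISSES = 5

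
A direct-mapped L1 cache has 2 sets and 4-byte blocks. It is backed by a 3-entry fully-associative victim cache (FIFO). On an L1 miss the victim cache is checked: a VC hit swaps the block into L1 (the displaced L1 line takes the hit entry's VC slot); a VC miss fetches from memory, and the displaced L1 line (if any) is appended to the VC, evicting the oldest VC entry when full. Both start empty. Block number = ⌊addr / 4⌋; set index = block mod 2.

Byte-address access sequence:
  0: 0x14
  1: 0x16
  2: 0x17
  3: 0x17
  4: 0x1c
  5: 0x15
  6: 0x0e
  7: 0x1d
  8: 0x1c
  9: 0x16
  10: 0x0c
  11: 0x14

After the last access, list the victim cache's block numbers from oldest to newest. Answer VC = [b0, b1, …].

  [0] addr=0x14 blk=5 s=1: MISS | VC []
  [1] addr=0x16 blk=5 s=1: L1-HIT | VC []
  [2] addr=0x17 blk=5 s=1: L1-HIT | VC []
  [3] addr=0x17 blk=5 s=1: L1-HIT | VC []
  [4] addr=0x1c blk=7 s=1: MISS | VC [5]
  [5] addr=0x15 blk=5 s=1: VC-HIT | VC [7]
  [6] addr=0xe blk=3 s=1: MISS | VC [7, 5]
  [7] addr=0x1d blk=7 s=1: VC-HIT | VC [3, 5]
  [8] addr=0x1c blk=7 s=1: L1-HIT | VC [3, 5]
  [9] addr=0x16 blk=5 s=1: VC-HIT | VC [3, 7]
  [10] addr=0xc blk=3 s=1: VC-HIT | VC [5, 7]
  [11] addr=0x14 blk=5 s=1: VC-HIT | VC [3, 7]

VC = [3, 7]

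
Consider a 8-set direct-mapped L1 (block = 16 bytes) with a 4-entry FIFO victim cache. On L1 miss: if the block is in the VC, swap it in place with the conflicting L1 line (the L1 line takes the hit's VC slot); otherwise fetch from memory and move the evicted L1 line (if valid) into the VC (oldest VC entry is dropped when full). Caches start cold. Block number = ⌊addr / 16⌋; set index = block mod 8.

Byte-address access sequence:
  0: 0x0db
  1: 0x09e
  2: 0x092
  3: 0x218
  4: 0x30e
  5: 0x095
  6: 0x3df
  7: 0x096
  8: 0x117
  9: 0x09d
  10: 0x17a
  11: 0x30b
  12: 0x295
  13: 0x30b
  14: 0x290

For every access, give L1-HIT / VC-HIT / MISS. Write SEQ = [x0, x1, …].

#0 0xdb→b13/s5 MISS; vc=[]
#1 0x9e→b9/s1 MISS; vc=[]
#2 0x92→b9/s1 L1-HIT; vc=[]
#3 0x218→b33/s1 MISS; vc=[9]
#4 0x30e→b48/s0 MISS; vc=[9]
#5 0x95→b9/s1 VC-HIT; vc=[33]
#6 0x3df→b61/s5 MISS; vc=[33,13]
#7 0x96→b9/s1 L1-HIT; vc=[33,13]
#8 0x117→b17/s1 MISS; vc=[33,13,9]
#9 0x9d→b9/s1 VC-HIT; vc=[33,13,17]
#10 0x17a→b23/s7 MISS; vc=[33,13,17]
#11 0x30b→b48/s0 L1-HIT; vc=[33,13,17]
#12 0x295→b41/s1 MISS; vc=[33,13,17,9]
#13 0x30b→b48/s0 L1-HIT; vc=[33,13,17,9]
#14 0x290→b41/s1 L1-HIT; vc=[33,13,17,9]

SEQ = [MISS, MISS, L1-HIT, MISS, MISS, VC-HIT, MISS, L1-HIT, MISS, VC-HIT, MISS, L1-HIT, MISS, L1-HIT, L1-HIT]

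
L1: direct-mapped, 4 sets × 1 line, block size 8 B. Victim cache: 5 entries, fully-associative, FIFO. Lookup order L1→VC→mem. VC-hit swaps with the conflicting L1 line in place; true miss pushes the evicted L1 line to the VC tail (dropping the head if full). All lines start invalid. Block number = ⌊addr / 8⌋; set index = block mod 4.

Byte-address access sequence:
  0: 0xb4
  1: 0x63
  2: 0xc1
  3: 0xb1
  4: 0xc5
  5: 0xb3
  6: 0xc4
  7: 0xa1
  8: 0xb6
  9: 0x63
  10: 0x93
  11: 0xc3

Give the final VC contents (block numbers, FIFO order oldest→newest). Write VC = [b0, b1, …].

VC = [20, 12, 22]

  [0] addr=0xb4 blk=22 s=2: MISS | VC []
  [1] addr=0x63 blk=12 s=0: MISS | VC []
  [2] addr=0xc1 blk=24 s=0: MISS | VC [12]
  [3] addr=0xb1 blk=22 s=2: L1-HIT | VC [12]
  [4] addr=0xc5 blk=24 s=0: L1-HIT | VC [12]
  [5] addr=0xb3 blk=22 s=2: L1-HIT | VC [12]
  [6] addr=0xc4 blk=24 s=0: L1-HIT | VC [12]
  [7] addr=0xa1 blk=20 s=0: MISS | VC [12, 24]
  [8] addr=0xb6 blk=22 s=2: L1-HIT | VC [12, 24]
  [9] addr=0x63 blk=12 s=0: VC-HIT | VC [20, 24]
  [10] addr=0x93 blk=18 s=2: MISS | VC [20, 24, 22]
  [11] addr=0xc3 blk=24 s=0: VC-HIT | VC [20, 12, 22]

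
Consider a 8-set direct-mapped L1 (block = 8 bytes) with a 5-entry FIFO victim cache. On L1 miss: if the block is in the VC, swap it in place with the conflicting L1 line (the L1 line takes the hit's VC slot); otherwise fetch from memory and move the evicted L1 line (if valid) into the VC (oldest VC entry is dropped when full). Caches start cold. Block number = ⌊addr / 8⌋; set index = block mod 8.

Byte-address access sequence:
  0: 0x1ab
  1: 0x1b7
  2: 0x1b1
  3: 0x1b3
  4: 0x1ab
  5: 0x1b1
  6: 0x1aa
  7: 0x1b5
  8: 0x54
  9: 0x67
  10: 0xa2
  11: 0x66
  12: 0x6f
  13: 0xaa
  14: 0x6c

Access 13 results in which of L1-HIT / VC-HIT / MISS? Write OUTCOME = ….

0: 0x1ab (blk 53, set 5) → MISS  vc=[]
1: 0x1b7 (blk 54, set 6) → MISS  vc=[]
2: 0x1b1 (blk 54, set 6) → L1-HIT  vc=[]
3: 0x1b3 (blk 54, set 6) → L1-HIT  vc=[]
4: 0x1ab (blk 53, set 5) → L1-HIT  vc=[]
5: 0x1b1 (blk 54, set 6) → L1-HIT  vc=[]
6: 0x1aa (blk 53, set 5) → L1-HIT  vc=[]
7: 0x1b5 (blk 54, set 6) → L1-HIT  vc=[]
8: 0x54 (blk 10, set 2) → MISS  vc=[]
9: 0x67 (blk 12, set 4) → MISS  vc=[]
10: 0xa2 (blk 20, set 4) → MISS  vc=[12]
11: 0x66 (blk 12, set 4) → VC-HIT  vc=[20]
12: 0x6f (blk 13, set 5) → MISS  vc=[20, 53]
13: 0xaa (blk 21, set 5) → MISS  vc=[20, 53, 13]
14: 0x6c (blk 13, set 5) → VC-HIT  vc=[20, 53, 21]

OUTCOME = MISS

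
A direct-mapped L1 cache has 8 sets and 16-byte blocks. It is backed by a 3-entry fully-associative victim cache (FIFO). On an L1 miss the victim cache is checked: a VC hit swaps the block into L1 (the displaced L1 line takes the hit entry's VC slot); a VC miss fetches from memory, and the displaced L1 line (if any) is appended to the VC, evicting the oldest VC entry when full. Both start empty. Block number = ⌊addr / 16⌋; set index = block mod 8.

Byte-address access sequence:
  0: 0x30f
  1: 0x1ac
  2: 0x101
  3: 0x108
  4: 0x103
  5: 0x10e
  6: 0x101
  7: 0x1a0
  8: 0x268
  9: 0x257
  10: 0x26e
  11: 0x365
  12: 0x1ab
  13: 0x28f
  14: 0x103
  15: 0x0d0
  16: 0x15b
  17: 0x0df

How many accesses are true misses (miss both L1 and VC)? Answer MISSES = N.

#0 0x30f→b48/s0 MISS; vc=[]
#1 0x1ac→b26/s2 MISS; vc=[]
#2 0x101→b16/s0 MISS; vc=[48]
#3 0x108→b16/s0 L1-HIT; vc=[48]
#4 0x103→b16/s0 L1-HIT; vc=[48]
#5 0x10e→b16/s0 L1-HIT; vc=[48]
#6 0x101→b16/s0 L1-HIT; vc=[48]
#7 0x1a0→b26/s2 L1-HIT; vc=[48]
#8 0x268→b38/s6 MISS; vc=[48]
#9 0x257→b37/s5 MISS; vc=[48]
#10 0x26e→b38/s6 L1-HIT; vc=[48]
#11 0x365→b54/s6 MISS; vc=[48,38]
#12 0x1ab→b26/s2 L1-HIT; vc=[48,38]
#13 0x28f→b40/s0 MISS; vc=[48,38,16]
#14 0x103→b16/s0 VC-HIT; vc=[48,38,40]
#15 0xd0→b13/s5 MISS; vc=[38,40,37]
#16 0x15b→b21/s5 MISS; vc=[40,37,13]
#17 0xdf→b13/s5 VC-HIT; vc=[40,37,21]

MISSES = 9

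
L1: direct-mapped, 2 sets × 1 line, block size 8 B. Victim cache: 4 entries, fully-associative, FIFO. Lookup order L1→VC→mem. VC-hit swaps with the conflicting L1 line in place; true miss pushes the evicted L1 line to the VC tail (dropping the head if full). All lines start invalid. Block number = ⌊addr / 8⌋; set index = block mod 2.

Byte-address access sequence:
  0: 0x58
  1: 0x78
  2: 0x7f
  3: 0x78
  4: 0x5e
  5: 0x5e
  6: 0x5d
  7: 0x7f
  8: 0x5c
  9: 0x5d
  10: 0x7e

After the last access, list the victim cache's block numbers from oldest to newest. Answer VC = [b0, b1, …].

VC = [11]

#0 0x58→b11/s1 MISS; vc=[]
#1 0x78→b15/s1 MISS; vc=[11]
#2 0x7f→b15/s1 L1-HIT; vc=[11]
#3 0x78→b15/s1 L1-HIT; vc=[11]
#4 0x5e→b11/s1 VC-HIT; vc=[15]
#5 0x5e→b11/s1 L1-HIT; vc=[15]
#6 0x5d→b11/s1 L1-HIT; vc=[15]
#7 0x7f→b15/s1 VC-HIT; vc=[11]
#8 0x5c→b11/s1 VC-HIT; vc=[15]
#9 0x5d→b11/s1 L1-HIT; vc=[15]
#10 0x7e→b15/s1 VC-HIT; vc=[11]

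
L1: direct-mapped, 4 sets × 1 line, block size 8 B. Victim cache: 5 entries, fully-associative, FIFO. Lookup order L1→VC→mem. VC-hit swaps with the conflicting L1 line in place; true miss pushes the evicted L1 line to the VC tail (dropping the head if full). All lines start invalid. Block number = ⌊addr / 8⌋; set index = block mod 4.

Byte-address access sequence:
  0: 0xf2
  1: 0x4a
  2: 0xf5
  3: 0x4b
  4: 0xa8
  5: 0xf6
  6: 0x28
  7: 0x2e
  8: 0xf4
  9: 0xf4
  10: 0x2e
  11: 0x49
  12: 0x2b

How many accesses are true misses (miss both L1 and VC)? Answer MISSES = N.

  [0] addr=0xf2 blk=30 s=2: MISS | VC []
  [1] addr=0x4a blk=9 s=1: MISS | VC []
  [2] addr=0xf5 blk=30 s=2: L1-HIT | VC []
  [3] addr=0x4b blk=9 s=1: L1-HIT | VC []
  [4] addr=0xa8 blk=21 s=1: MISS | VC [9]
  [5] addr=0xf6 blk=30 s=2: L1-HIT | VC [9]
  [6] addr=0x28 blk=5 s=1: MISS | VC [9, 21]
  [7] addr=0x2e blk=5 s=1: L1-HIT | VC [9, 21]
  [8] addr=0xf4 blk=30 s=2: L1-HIT | VC [9, 21]
  [9] addr=0xf4 blk=30 s=2: L1-HIT | VC [9, 21]
  [10] addr=0x2e blk=5 s=1: L1-HIT | VC [9, 21]
  [11] addr=0x49 blk=9 s=1: VC-HIT | VC [5, 21]
  [12] addr=0x2b blk=5 s=1: VC-HIT | VC [9, 21]

MISSES = 4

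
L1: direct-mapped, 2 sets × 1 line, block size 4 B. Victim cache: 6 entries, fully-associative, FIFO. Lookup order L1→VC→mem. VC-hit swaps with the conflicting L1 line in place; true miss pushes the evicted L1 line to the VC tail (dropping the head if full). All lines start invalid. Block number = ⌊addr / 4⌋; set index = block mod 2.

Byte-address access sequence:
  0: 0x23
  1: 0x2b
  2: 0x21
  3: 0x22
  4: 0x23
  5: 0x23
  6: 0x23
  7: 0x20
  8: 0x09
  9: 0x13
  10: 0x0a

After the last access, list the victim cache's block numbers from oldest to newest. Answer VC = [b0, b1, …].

  [0] addr=0x23 blk=8 s=0: MISS | VC []
  [1] addr=0x2b blk=10 s=0: MISS | VC [8]
  [2] addr=0x21 blk=8 s=0: VC-HIT | VC [10]
  [3] addr=0x22 blk=8 s=0: L1-HIT | VC [10]
  [4] addr=0x23 blk=8 s=0: L1-HIT | VC [10]
  [5] addr=0x23 blk=8 s=0: L1-HIT | VC [10]
  [6] addr=0x23 blk=8 s=0: L1-HIT | VC [10]
  [7] addr=0x20 blk=8 s=0: L1-HIT | VC [10]
  [8] addr=0x9 blk=2 s=0: MISS | VC [10, 8]
  [9] addr=0x13 blk=4 s=0: MISS | VC [10, 8, 2]
  [10] addr=0xa blk=2 s=0: VC-HIT | VC [10, 8, 4]

VC = [10, 8, 4]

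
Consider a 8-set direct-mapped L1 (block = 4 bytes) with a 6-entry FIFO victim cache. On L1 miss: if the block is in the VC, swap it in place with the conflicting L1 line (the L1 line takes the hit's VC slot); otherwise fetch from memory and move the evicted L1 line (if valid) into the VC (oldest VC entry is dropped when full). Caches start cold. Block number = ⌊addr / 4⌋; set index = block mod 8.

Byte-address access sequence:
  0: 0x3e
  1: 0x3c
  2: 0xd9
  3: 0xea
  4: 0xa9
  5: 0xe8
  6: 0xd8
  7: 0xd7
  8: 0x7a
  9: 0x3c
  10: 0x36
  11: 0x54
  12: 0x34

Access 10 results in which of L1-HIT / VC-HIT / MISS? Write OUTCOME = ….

  [0] addr=0x3e blk=15 s=7: MISS | VC []
  [1] addr=0x3c blk=15 s=7: L1-HIT | VC []
  [2] addr=0xd9 blk=54 s=6: MISS | VC []
  [3] addr=0xea blk=58 s=2: MISS | VC []
  [4] addr=0xa9 blk=42 s=2: MISS | VC [58]
  [5] addr=0xe8 blk=58 s=2: VC-HIT | VC [42]
  [6] addr=0xd8 blk=54 s=6: L1-HIT | VC [42]
  [7] addr=0xd7 blk=53 s=5: MISS | VC [42]
  [8] addr=0x7a blk=30 s=6: MISS | VC [42, 54]
  [9] addr=0x3c blk=15 s=7: L1-HIT | VC [42, 54]
  [10] addr=0x36 blk=13 s=5: MISS | VC [42, 54, 53]
  [11] addr=0x54 blk=21 s=5: MISS | VC [42, 54, 53, 13]
  [12] addr=0x34 blk=13 s=5: VC-HIT | VC [42, 54, 53, 21]

OUTCOME = MISS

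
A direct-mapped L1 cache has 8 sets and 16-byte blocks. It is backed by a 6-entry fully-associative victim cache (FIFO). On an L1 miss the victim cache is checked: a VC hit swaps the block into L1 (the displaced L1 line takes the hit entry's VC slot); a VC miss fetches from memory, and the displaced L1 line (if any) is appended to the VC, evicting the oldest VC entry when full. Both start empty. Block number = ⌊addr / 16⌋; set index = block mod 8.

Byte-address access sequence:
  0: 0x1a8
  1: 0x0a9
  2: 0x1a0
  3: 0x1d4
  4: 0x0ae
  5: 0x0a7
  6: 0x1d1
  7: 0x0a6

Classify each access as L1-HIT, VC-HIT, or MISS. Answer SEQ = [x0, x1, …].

SEQ = [MISS, MISS, VC-HIT, MISS, VC-HIT, L1-HIT, L1-HIT, L1-HIT]

  [0] addr=0x1a8 blk=26 s=2: MISS | VC []
  [1] addr=0xa9 blk=10 s=2: MISS | VC [26]
  [2] addr=0x1a0 blk=26 s=2: VC-HIT | VC [10]
  [3] addr=0x1d4 blk=29 s=5: MISS | VC [10]
  [4] addr=0xae blk=10 s=2: VC-HIT | VC [26]
  [5] addr=0xa7 blk=10 s=2: L1-HIT | VC [26]
  [6] addr=0x1d1 blk=29 s=5: L1-HIT | VC [26]
  [7] addr=0xa6 blk=10 s=2: L1-HIT | VC [26]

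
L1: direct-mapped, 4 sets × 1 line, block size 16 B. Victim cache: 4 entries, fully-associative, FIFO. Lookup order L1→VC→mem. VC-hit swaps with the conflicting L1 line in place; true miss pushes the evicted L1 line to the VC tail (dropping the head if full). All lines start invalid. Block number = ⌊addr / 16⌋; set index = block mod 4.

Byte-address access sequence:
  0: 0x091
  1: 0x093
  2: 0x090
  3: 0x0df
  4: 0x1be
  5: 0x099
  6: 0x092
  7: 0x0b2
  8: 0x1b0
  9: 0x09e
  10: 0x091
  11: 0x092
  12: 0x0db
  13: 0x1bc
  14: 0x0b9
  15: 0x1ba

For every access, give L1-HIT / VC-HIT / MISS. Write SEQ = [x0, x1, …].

0: 0x91 (blk 9, set 1) → MISS  vc=[]
1: 0x93 (blk 9, set 1) → L1-HIT  vc=[]
2: 0x90 (blk 9, set 1) → L1-HIT  vc=[]
3: 0xdf (blk 13, set 1) → MISS  vc=[9]
4: 0x1be (blk 27, set 3) → MISS  vc=[9]
5: 0x99 (blk 9, set 1) → VC-HIT  vc=[13]
6: 0x92 (blk 9, set 1) → L1-HIT  vc=[13]
7: 0xb2 (blk 11, set 3) → MISS  vc=[13, 27]
8: 0x1b0 (blk 27, set 3) → VC-HIT  vc=[13, 11]
9: 0x9e (blk 9, set 1) → L1-HIT  vc=[13, 11]
10: 0x91 (blk 9, set 1) → L1-HIT  vc=[13, 11]
11: 0x92 (blk 9, set 1) → L1-HIT  vc=[13, 11]
12: 0xdb (blk 13, set 1) → VC-HIT  vc=[9, 11]
13: 0x1bc (blk 27, set 3) → L1-HIT  vc=[9, 11]
14: 0xb9 (blk 11, set 3) → VC-HIT  vc=[9, 27]
15: 0x1ba (blk 27, set 3) → VC-HIT  vc=[9, 11]

SEQ = [MISS, L1-HIT, L1-HIT, MISS, MISS, VC-HIT, L1-HIT, MISS, VC-HIT, L1-HIT, L1-HIT, L1-HIT, VC-HIT, L1-HIT, VC-HIT, VC-HIT]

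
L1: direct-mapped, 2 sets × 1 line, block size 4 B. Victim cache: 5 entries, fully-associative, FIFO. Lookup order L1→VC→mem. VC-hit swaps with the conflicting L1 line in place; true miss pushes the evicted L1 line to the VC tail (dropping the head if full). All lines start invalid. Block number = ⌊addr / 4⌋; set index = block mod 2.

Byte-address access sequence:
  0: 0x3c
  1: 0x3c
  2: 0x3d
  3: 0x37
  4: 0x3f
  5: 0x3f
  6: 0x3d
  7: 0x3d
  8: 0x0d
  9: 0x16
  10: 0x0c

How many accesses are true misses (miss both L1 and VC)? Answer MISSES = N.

MISSES = 4

#0 0x3c→b15/s1 MISS; vc=[]
#1 0x3c→b15/s1 L1-HIT; vc=[]
#2 0x3d→b15/s1 L1-HIT; vc=[]
#3 0x37→b13/s1 MISS; vc=[15]
#4 0x3f→b15/s1 VC-HIT; vc=[13]
#5 0x3f→b15/s1 L1-HIT; vc=[13]
#6 0x3d→b15/s1 L1-HIT; vc=[13]
#7 0x3d→b15/s1 L1-HIT; vc=[13]
#8 0xd→b3/s1 MISS; vc=[13,15]
#9 0x16→b5/s1 MISS; vc=[13,15,3]
#10 0xc→b3/s1 VC-HIT; vc=[13,15,5]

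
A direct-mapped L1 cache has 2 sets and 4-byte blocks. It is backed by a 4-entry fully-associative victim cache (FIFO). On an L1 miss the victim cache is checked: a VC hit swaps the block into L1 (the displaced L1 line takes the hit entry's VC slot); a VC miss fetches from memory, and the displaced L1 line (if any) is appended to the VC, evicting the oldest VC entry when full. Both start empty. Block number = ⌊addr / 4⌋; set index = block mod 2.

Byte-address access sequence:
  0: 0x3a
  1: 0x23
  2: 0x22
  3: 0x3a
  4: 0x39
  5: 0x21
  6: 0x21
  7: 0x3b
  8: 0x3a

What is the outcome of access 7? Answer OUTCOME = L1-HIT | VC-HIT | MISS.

#0 0x3a→b14/s0 MISS; vc=[]
#1 0x23→b8/s0 MISS; vc=[14]
#2 0x22→b8/s0 L1-HIT; vc=[14]
#3 0x3a→b14/s0 VC-HIT; vc=[8]
#4 0x39→b14/s0 L1-HIT; vc=[8]
#5 0x21→b8/s0 VC-HIT; vc=[14]
#6 0x21→b8/s0 L1-HIT; vc=[14]
#7 0x3b→b14/s0 VC-HIT; vc=[8]
#8 0x3a→b14/s0 L1-HIT; vc=[8]

OUTCOME = VC-HIT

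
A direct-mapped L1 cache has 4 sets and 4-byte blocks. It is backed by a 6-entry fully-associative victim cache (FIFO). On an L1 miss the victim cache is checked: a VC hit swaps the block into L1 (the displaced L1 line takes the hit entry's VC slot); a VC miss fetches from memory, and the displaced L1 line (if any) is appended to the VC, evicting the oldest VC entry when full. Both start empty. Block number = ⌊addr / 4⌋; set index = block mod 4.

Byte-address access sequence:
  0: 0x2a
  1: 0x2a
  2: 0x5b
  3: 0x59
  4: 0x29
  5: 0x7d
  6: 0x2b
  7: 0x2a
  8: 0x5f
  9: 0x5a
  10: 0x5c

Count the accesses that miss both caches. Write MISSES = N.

  [0] addr=0x2a blk=10 s=2: MISS | VC []
  [1] addr=0x2a blk=10 s=2: L1-HIT | VC []
  [2] addr=0x5b blk=22 s=2: MISS | VC [10]
  [3] addr=0x59 blk=22 s=2: L1-HIT | VC [10]
  [4] addr=0x29 blk=10 s=2: VC-HIT | VC [22]
  [5] addr=0x7d blk=31 s=3: MISS | VC [22]
  [6] addr=0x2b blk=10 s=2: L1-HIT | VC [22]
  [7] addr=0x2a blk=10 s=2: L1-HIT | VC [22]
  [8] addr=0x5f blk=23 s=3: MISS | VC [22, 31]
  [9] addr=0x5a blk=22 s=2: VC-HIT | VC [10, 31]
  [10] addr=0x5c blk=23 s=3: L1-HIT | VC [10, 31]

MISSES = 4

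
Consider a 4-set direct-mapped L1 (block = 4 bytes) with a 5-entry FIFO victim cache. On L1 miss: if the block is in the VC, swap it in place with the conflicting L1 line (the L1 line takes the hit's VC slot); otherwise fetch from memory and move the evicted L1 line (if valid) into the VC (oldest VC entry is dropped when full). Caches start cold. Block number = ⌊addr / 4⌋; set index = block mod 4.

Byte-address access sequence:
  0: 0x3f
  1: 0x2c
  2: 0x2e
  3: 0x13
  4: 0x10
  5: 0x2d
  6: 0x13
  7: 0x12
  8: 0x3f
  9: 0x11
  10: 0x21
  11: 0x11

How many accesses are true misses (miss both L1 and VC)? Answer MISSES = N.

MISSES = 4

#0 0x3f→b15/s3 MISS; vc=[]
#1 0x2c→b11/s3 MISS; vc=[15]
#2 0x2e→b11/s3 L1-HIT; vc=[15]
#3 0x13→b4/s0 MISS; vc=[15]
#4 0x10→b4/s0 L1-HIT; vc=[15]
#5 0x2d→b11/s3 L1-HIT; vc=[15]
#6 0x13→b4/s0 L1-HIT; vc=[15]
#7 0x12→b4/s0 L1-HIT; vc=[15]
#8 0x3f→b15/s3 VC-HIT; vc=[11]
#9 0x11→b4/s0 L1-HIT; vc=[11]
#10 0x21→b8/s0 MISS; vc=[11,4]
#11 0x11→b4/s0 VC-HIT; vc=[11,8]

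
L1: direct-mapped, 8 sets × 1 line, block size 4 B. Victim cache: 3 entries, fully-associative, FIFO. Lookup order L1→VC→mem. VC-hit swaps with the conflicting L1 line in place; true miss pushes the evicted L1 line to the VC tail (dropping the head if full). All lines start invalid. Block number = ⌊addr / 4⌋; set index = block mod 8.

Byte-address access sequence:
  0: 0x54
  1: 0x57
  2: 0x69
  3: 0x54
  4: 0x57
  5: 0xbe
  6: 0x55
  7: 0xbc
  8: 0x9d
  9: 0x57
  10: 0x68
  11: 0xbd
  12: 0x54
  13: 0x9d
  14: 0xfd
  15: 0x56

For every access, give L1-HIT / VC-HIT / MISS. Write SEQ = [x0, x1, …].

0: 0x54 (blk 21, set 5) → MISS  vc=[]
1: 0x57 (blk 21, set 5) → L1-HIT  vc=[]
2: 0x69 (blk 26, set 2) → MISS  vc=[]
3: 0x54 (blk 21, set 5) → L1-HIT  vc=[]
4: 0x57 (blk 21, set 5) → L1-HIT  vc=[]
5: 0xbe (blk 47, set 7) → MISS  vc=[]
6: 0x55 (blk 21, set 5) → L1-HIT  vc=[]
7: 0xbc (blk 47, set 7) → L1-HIT  vc=[]
8: 0x9d (blk 39, set 7) → MISS  vc=[47]
9: 0x57 (blk 21, set 5) → L1-HIT  vc=[47]
10: 0x68 (blk 26, set 2) → L1-HIT  vc=[47]
11: 0xbd (blk 47, set 7) → VC-HIT  vc=[39]
12: 0x54 (blk 21, set 5) → L1-HIT  vc=[39]
13: 0x9d (blk 39, set 7) → VC-HIT  vc=[47]
14: 0xfd (blk 63, set 7) → MISS  vc=[47, 39]
15: 0x56 (blk 21, set 5) → L1-HIT  vc=[47, 39]

SEQ = [MISS, L1-HIT, MISS, L1-HIT, L1-HIT, MISS, L1-HIT, L1-HIT, MISS, L1-HIT, L1-HIT, VC-HIT, L1-HIT, VC-HIT, MISS, L1-HIT]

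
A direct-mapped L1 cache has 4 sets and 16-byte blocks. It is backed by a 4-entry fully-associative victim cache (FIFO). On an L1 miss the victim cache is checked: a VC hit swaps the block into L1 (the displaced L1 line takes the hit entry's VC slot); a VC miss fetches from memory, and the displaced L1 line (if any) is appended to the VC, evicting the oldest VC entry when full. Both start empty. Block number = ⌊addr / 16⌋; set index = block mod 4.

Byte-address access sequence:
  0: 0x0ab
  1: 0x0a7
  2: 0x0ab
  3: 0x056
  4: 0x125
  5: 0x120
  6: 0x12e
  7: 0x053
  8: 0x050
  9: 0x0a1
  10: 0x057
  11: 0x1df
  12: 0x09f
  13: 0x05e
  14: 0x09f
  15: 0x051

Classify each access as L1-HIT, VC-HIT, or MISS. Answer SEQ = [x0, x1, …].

#0 0xab→b10/s2 MISS; vc=[]
#1 0xa7→b10/s2 L1-HIT; vc=[]
#2 0xab→b10/s2 L1-HIT; vc=[]
#3 0x56→b5/s1 MISS; vc=[]
#4 0x125→b18/s2 MISS; vc=[10]
#5 0x120→b18/s2 L1-HIT; vc=[10]
#6 0x12e→b18/s2 L1-HIT; vc=[10]
#7 0x53→b5/s1 L1-HIT; vc=[10]
#8 0x50→b5/s1 L1-HIT; vc=[10]
#9 0xa1→b10/s2 VC-HIT; vc=[18]
#10 0x57→b5/s1 L1-HIT; vc=[18]
#11 0x1df→b29/s1 MISS; vc=[18,5]
#12 0x9f→b9/s1 MISS; vc=[18,5,29]
#13 0x5e→b5/s1 VC-HIT; vc=[18,9,29]
#14 0x9f→b9/s1 VC-HIT; vc=[18,5,29]
#15 0x51→b5/s1 VC-HIT; vc=[18,9,29]

SEQ = [MISS, L1-HIT, L1-HIT, MISS, MISS, L1-HIT, L1-HIT, L1-HIT, L1-HIT, VC-HIT, L1-HIT, MISS, MISS, VC-HIT, VC-HIT, VC-HIT]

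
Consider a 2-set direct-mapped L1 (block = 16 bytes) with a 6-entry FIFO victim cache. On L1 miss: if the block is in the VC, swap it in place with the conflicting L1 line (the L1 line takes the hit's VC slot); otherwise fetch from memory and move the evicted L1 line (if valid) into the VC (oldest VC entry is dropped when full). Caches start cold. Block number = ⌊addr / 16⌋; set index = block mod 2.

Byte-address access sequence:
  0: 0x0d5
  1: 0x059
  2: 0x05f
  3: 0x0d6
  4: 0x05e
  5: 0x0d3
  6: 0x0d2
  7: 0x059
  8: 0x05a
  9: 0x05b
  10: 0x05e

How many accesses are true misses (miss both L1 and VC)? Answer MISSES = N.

0: 0xd5 (blk 13, set 1) → MISS  vc=[]
1: 0x59 (blk 5, set 1) → MISS  vc=[13]
2: 0x5f (blk 5, set 1) → L1-HIT  vc=[13]
3: 0xd6 (blk 13, set 1) → VC-HIT  vc=[5]
4: 0x5e (blk 5, set 1) → VC-HIT  vc=[13]
5: 0xd3 (blk 13, set 1) → VC-HIT  vc=[5]
6: 0xd2 (blk 13, set 1) → L1-HIT  vc=[5]
7: 0x59 (blk 5, set 1) → VC-HIT  vc=[13]
8: 0x5a (blk 5, set 1) → L1-HIT  vc=[13]
9: 0x5b (blk 5, set 1) → L1-HIT  vc=[13]
10: 0x5e (blk 5, set 1) → L1-HIT  vc=[13]

MISSES = 2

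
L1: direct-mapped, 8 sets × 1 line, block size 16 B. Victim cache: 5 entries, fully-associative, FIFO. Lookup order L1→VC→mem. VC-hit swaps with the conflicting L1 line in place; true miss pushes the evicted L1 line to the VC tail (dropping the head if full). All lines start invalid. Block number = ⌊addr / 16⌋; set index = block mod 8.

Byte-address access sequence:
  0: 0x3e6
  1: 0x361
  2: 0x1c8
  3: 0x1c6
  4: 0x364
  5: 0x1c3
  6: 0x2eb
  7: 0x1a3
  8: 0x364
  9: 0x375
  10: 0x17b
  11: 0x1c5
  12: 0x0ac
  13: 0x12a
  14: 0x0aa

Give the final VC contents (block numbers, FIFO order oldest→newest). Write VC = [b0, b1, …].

#0 0x3e6→b62/s6 MISS; vc=[]
#1 0x361→b54/s6 MISS; vc=[62]
#2 0x1c8→b28/s4 MISS; vc=[62]
#3 0x1c6→b28/s4 L1-HIT; vc=[62]
#4 0x364→b54/s6 L1-HIT; vc=[62]
#5 0x1c3→b28/s4 L1-HIT; vc=[62]
#6 0x2eb→b46/s6 MISS; vc=[62,54]
#7 0x1a3→b26/s2 MISS; vc=[62,54]
#8 0x364→b54/s6 VC-HIT; vc=[62,46]
#9 0x375→b55/s7 MISS; vc=[62,46]
#10 0x17b→b23/s7 MISS; vc=[62,46,55]
#11 0x1c5→b28/s4 L1-HIT; vc=[62,46,55]
#12 0xac→b10/s2 MISS; vc=[62,46,55,26]
#13 0x12a→b18/s2 MISS; vc=[62,46,55,26,10]
#14 0xaa→b10/s2 VC-HIT; vc=[62,46,55,26,18]

VC = [62, 46, 55, 26, 18]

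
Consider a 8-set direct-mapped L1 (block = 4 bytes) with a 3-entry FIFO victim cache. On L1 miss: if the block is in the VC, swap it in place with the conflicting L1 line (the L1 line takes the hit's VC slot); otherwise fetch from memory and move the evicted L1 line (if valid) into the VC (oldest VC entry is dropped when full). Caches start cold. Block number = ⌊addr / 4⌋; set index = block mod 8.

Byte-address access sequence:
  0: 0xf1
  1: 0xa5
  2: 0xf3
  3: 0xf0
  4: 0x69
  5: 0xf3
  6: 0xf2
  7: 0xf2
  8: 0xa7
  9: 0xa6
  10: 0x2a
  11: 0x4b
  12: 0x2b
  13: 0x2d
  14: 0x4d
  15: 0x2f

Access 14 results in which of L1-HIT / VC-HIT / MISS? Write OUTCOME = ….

OUTCOME = MISS

#0 0xf1→b60/s4 MISS; vc=[]
#1 0xa5→b41/s1 MISS; vc=[]
#2 0xf3→b60/s4 L1-HIT; vc=[]
#3 0xf0→b60/s4 L1-HIT; vc=[]
#4 0x69→b26/s2 MISS; vc=[]
#5 0xf3→b60/s4 L1-HIT; vc=[]
#6 0xf2→b60/s4 L1-HIT; vc=[]
#7 0xf2→b60/s4 L1-HIT; vc=[]
#8 0xa7→b41/s1 L1-HIT; vc=[]
#9 0xa6→b41/s1 L1-HIT; vc=[]
#10 0x2a→b10/s2 MISS; vc=[26]
#11 0x4b→b18/s2 MISS; vc=[26,10]
#12 0x2b→b10/s2 VC-HIT; vc=[26,18]
#13 0x2d→b11/s3 MISS; vc=[26,18]
#14 0x4d→b19/s3 MISS; vc=[26,18,11]
#15 0x2f→b11/s3 VC-HIT; vc=[26,18,19]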